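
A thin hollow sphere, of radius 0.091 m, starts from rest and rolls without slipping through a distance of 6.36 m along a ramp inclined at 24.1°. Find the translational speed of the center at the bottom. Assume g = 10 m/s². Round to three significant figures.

Here I = (2/3)MR², so the shape factor k = I/(MR²) = 2/3.
Pure rolling means v = ωR; then KE = ½Mv² + ½I(v/R)² = ½(1+k)Mv² = (5/6)Mv².
The vertical drop is h = L sinθ = 6.36 × sin24.1° = 2.597 m.
Setting Mgh = (5/6)Mv² gives v = √(2gh/(1+k)) = √(2·10·2.597/1.667) ≈ 5.58 m/s.

v ≈ 5.58 m/s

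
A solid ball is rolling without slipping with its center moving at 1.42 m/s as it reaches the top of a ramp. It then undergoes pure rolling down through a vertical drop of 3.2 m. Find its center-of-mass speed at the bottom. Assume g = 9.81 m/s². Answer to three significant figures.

v ≈ 6.85 m/s

With I = (2/5)MR², the ratio k = I/(MR²) is 0.4.
Since it rolls without slipping, ω = v/R and KE = ½Mv² + ½Iω² = ½(1+k)Mv² = (7/10)Mv².
Conserving energy between top and bottom: (7/10)Mv² = (7/10)Mv₀² + Mgh, hence v² = v₀² + 2gh/(1+k).
v = √(1.42² + 2×9.81×3.2/1.4) = √46.86 ≈ 6.85 m/s.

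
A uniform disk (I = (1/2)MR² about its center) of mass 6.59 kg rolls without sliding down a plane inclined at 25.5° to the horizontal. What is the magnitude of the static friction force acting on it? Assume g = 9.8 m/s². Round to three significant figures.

f ≈ 9.27 N

For this body I = (1/2)MR², i.e. k = I/(MR²) = 0.5.
Translational: Mg sinθ − f = Ma. Rotational about the CM: fR = Iα = kMRa, so f = kMa.
Combining, a = g sinθ/(1+k) and f = kMa = kMg sinθ/(1+k).
f = 0.5 × 6.59 × 9.8 × sin25.5° / 1.5 ≈ 9.27 N.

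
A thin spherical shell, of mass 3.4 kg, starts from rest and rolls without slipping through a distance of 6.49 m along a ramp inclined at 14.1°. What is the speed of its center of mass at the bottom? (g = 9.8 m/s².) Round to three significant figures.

For this body I = (2/3)MR², i.e. k = I/(MR²) = 2/3.
The rolling condition ω = v/R makes the rotational term ½I(v/R)² = ½kMv², so KE_total = ½(1+k)Mv² = (5/6)Mv².
The vertical drop is h = L sinθ = 6.49 × sin14.1° = 1.581 m.
Setting Mgh = (5/6)Mv² gives v = √(2gh/(1+k)) = √(2·9.8·1.581/1.667) ≈ 4.31 m/s.

v ≈ 4.31 m/s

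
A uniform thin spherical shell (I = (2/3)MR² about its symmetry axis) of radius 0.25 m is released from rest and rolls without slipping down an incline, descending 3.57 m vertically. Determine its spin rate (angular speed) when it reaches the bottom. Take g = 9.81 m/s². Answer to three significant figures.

Here I = (2/3)MR², so the shape factor k = I/(MR²) = 2/3.
Pure rolling means v = ωR; then KE = ½Mv² + ½I(v/R)² = ½(1+k)Mv² = (5/6)Mv².
Energy conservation Mgh = ½(1+k)Mv² gives v = √(2gh/(1+k)) = √(2 × 9.81 × 3.57 / 1.667) = 6.483 m/s.
Then ω = v/R = 6.483 / 0.25 ≈ 25.9 rad/s.

ω ≈ 25.9 rad/s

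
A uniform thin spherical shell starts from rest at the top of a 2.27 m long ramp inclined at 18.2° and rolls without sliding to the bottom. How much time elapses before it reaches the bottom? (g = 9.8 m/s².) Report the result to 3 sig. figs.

For this body I = (2/3)MR², i.e. k = I/(MR²) = 2/3.
Newton's second law down the slope: Mg sinθ − f = Ma. The torque equation fR = Iα (with α = a/R) gives f = kMa.
Hence a = g sinθ/(1+k) = 9.8×sin18.2°/1.667 = 1.837 m/s².
Starting from rest, L = ½at², so t = √(2L/a) = √(2×2.27/1.837) ≈ 1.57 s.

t ≈ 1.57 s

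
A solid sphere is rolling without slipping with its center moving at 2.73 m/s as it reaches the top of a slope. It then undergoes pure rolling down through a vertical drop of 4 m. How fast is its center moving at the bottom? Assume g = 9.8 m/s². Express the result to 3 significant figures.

Here I = (2/5)MR², so the shape factor k = I/(MR²) = 0.4.
Since it rolls without slipping, ω = v/R and KE = ½Mv² + ½Iω² = ½(1+k)Mv² = (7/10)Mv².
Energy conservation: (7/10)Mv₀² + Mgh = (7/10)Mv², so v² = v₀² + 2gh/(1+k).
v = √(2.73² + 2×9.8×4/1.4) = √63.45 ≈ 7.97 m/s.

v ≈ 7.97 m/s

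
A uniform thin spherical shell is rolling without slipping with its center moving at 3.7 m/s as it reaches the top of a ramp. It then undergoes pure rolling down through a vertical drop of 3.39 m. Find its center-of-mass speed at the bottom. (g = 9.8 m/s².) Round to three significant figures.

With I = (2/3)MR², the ratio k = I/(MR²) is 2/3.
The rolling condition ω = v/R makes the rotational term ½I(v/R)² = ½kMv², so KE_total = ½(1+k)Mv² = (5/6)Mv².
Energy conservation: (5/6)Mv₀² + Mgh = (5/6)Mv², so v² = v₀² + 2gh/(1+k).
v = √(3.7² + 2×9.8×3.39/1.667) = √53.56 ≈ 7.32 m/s.

v ≈ 7.32 m/s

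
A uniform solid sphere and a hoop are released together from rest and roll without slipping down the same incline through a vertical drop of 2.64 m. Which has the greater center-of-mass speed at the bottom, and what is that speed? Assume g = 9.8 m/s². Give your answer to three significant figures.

For rolling without slipping, Mgh = ½(1+k)Mv² where k = I/(MR²), so v = √(2gh/(1+k)).
Uniform solid sphere: k = 0.4, giving v = √(2×9.8×2.64/1.4) = 6.079 m/s.
Hoop: k = 1, giving v = √(2×9.8×2.64/2) = 5.086 m/s.
The smaller k wins: the uniform solid sphere, at ≈ 6.08 m/s.

the uniform solid sphere, at v ≈ 6.08 m/s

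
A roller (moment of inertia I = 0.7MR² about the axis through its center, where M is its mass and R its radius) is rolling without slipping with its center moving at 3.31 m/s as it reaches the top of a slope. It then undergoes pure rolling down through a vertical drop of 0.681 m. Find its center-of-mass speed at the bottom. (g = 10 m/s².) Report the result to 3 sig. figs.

The moment of inertia is 0.7MR², giving k ≡ I/(MR²) = 0.7.
Pure rolling means v = ωR; then KE = ½Mv² + ½I(v/R)² = ½(1+k)Mv² = (17/20)Mv².
Energy conservation: (17/20)Mv₀² + Mgh = (17/20)Mv², so v² = v₀² + 2gh/(1+k).
v = √(3.31² + 2×10×0.681/1.7) = √18.97 ≈ 4.36 m/s.

v ≈ 4.36 m/s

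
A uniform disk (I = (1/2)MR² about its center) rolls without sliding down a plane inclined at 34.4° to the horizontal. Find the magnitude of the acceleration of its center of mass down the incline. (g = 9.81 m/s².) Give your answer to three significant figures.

Here I = (1/2)MR², so the shape factor k = I/(MR²) = 0.5.
Along the incline Mg sinθ − f = Ma, and torque about the center fR = Iα = kMR²(a/R) gives f = kMa.
Eliminating f: Mg sinθ = (1+k)Ma, so a = g sinθ/(1+k) = 9.81 × sin34.4° / 1.5 ≈ 3.69 m/s².

a ≈ 3.69 m/s²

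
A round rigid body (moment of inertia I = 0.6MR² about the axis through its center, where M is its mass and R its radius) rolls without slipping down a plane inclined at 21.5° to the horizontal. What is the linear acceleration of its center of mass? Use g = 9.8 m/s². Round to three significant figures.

Here I = 0.6MR², so the shape factor k = I/(MR²) = 0.6.
Along the incline Mg sinθ − f = Ma, and torque about the center fR = Iα = kMR²(a/R) gives f = kMa.
Eliminating f: Mg sinθ = (1+k)Ma, so a = g sinθ/(1+k) = 9.8 × sin21.5° / 1.6 ≈ 2.24 m/s².

a ≈ 2.24 m/s²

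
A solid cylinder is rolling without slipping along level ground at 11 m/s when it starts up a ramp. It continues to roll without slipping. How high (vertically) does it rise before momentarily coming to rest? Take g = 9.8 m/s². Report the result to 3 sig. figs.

h ≈ 9.26 m

For this body I = (1/2)MR², i.e. k = I/(MR²) = 0.5.
Since it rolls without slipping, ω = v/R and KE = ½Mv² + ½Iω² = ½(1+k)Mv² = (3/4)Mv².
At the top the kinetic energy is zero, so (3/4)Mv₀² = Mgh.
Thus h = (1+k)v₀²/(2g) = 1.5 × 11² / (2 × 9.8) ≈ 9.26 m.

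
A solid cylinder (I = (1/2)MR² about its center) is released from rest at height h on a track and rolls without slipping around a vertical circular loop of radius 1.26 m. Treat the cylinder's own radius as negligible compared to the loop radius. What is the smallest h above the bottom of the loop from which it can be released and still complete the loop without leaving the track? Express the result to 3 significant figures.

For this body I = (1/2)MR², i.e. k = I/(MR²) = 0.5.
At the top, contact is just lost when gravity alone supplies the centripetal force: Mg = Mv_top²/r, i.e. v_top² = gr.
With ω = v/R, the kinetic energy at speed v is ½(1+k)Mv² = (3/4)Mv².
Energy conservation from release (height h) to the top (height 2r): Mgh = Mg(2r) + (3/4)M·gr.
Thus h_min = 2r + (1+k)r/2 = r(2 + 1.5/2) = 1.26 × 2.75 ≈ 3.47 m.

h_min ≈ 3.47 m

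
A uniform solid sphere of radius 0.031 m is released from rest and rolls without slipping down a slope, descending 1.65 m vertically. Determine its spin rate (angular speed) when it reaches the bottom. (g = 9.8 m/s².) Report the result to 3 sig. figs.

ω ≈ 155 rad/s

With I = (2/5)MR², the ratio k = I/(MR²) is 0.4.
The rolling condition ω = v/R makes the rotational term ½I(v/R)² = ½kMv², so KE_total = ½(1+k)Mv² = (7/10)Mv².
Energy conservation Mgh = ½(1+k)Mv² gives v = √(2gh/(1+k)) = √(2 × 9.8 × 1.65 / 1.4) = 4.806 m/s.
The angular speed follows from ω = v/R = 4.806/0.031 ≈ 155 rad/s.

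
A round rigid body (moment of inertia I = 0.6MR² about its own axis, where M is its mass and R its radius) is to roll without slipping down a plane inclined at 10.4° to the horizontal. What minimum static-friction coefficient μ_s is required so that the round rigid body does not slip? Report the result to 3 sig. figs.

The moment of inertia is 0.6MR², giving k ≡ I/(MR²) = 0.6.
Along the incline Mg sinθ − f = Ma, and torque about the center fR = Iα = kMR²(a/R) gives f = kMa.
These give a = g sinθ/(1+k) and the required friction f = kMg sinθ/(1+k).
The normal force is N = Mg cosθ, so μ_min = f/N = k tanθ/(1+k).
μ_min = 0.6 × tan10.4° / 1.6 ≈ 0.0688.

μ_min ≈ 0.0688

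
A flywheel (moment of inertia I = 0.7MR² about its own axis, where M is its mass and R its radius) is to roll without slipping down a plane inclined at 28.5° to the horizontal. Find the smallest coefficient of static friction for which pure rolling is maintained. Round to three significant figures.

With I = 0.7MR², the ratio k = I/(MR²) is 0.7.
Newton's second law down the slope: Mg sinθ − f = Ma. The torque equation fR = Iα (with α = a/R) gives f = kMa.
These give a = g sinθ/(1+k) and the required friction f = kMg sinθ/(1+k).
With N = Mg cosθ, the no-slip condition f ≤ μN gives μ_min = f/N = k tanθ/(1+k).
μ_min = 0.7 × tan28.5° / 1.7 ≈ 0.224.

μ_min ≈ 0.224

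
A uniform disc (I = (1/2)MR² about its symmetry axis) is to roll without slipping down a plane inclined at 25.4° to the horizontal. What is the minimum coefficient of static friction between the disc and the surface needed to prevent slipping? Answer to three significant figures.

For this body I = (1/2)MR², i.e. k = I/(MR²) = 0.5.
Newton's second law down the slope: Mg sinθ − f = Ma. The torque equation fR = Iα (with α = a/R) gives f = kMa.
These give a = g sinθ/(1+k) and the required friction f = kMg sinθ/(1+k).
With N = Mg cosθ, the no-slip condition f ≤ μN gives μ_min = f/N = k tanθ/(1+k).
μ_min = 0.5 × tan25.4° / 1.5 ≈ 0.158.

μ_min ≈ 0.158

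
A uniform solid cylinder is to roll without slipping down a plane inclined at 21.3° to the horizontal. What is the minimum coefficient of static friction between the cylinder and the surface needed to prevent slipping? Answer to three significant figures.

For this body I = (1/2)MR², i.e. k = I/(MR²) = 0.5.
Along the incline Mg sinθ − f = Ma, and torque about the center fR = Iα = kMR²(a/R) gives f = kMa.
These give a = g sinθ/(1+k) and the required friction f = kMg sinθ/(1+k).
With N = Mg cosθ, the no-slip condition f ≤ μN gives μ_min = f/N = k tanθ/(1+k).
μ_min = 0.5 × tan21.3° / 1.5 ≈ 0.130.

μ_min ≈ 0.130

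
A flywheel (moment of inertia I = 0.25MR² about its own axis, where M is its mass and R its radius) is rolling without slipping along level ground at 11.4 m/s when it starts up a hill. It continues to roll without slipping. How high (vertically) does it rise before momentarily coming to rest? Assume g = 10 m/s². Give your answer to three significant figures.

h ≈ 8.12 m

Here I = 0.25MR², so the shape factor k = I/(MR²) = 0.25.
The rolling condition ω = v/R makes the rotational term ½I(v/R)² = ½kMv², so KE_total = ½(1+k)Mv² = (5/8)Mv².
All of this converts to potential energy at the highest point: (5/8)Mv₀² = Mgh.
Thus h = (1+k)v₀²/(2g) = 1.25 × 11.4² / (2 × 10) ≈ 8.12 m.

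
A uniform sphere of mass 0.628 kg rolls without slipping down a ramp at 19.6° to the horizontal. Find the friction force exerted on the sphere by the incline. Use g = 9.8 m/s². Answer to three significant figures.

With I = (2/5)MR², the ratio k = I/(MR²) is 0.4.
Newton's second law down the slope: Mg sinθ − f = Ma. The torque equation fR = Iα (with α = a/R) gives f = kMa.
Combining, a = g sinθ/(1+k) and f = kMa = kMg sinθ/(1+k).
f = 0.4 × 0.628 × 9.8 × sin19.6° / 1.4 ≈ 0.590 N.

f ≈ 0.590 N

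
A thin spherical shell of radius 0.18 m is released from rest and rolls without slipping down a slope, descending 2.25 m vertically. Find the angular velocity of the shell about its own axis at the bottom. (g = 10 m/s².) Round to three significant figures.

With I = (2/3)MR², the ratio k = I/(MR²) is 2/3.
Since it rolls without slipping, ω = v/R and KE = ½Mv² + ½Iω² = ½(1+k)Mv² = (5/6)Mv².
Energy conservation Mgh = ½(1+k)Mv² gives v = √(2gh/(1+k)) = √(2 × 10 × 2.25 / 1.667) = 5.196 m/s.
The angular speed follows from ω = v/R = 5.196/0.18 ≈ 28.9 rad/s.

ω ≈ 28.9 rad/s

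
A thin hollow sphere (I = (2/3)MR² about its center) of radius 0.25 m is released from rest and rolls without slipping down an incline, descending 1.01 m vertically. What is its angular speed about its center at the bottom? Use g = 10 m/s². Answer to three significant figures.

With I = (2/3)MR², the ratio k = I/(MR²) is 2/3.
The rolling condition ω = v/R makes the rotational term ½I(v/R)² = ½kMv², so KE_total = ½(1+k)Mv² = (5/6)Mv².
Energy conservation Mgh = ½(1+k)Mv² gives v = √(2gh/(1+k)) = √(2 × 10 × 1.01 / 1.667) = 3.481 m/s.
The angular speed follows from ω = v/R = 3.481/0.25 ≈ 13.9 rad/s.

ω ≈ 13.9 rad/s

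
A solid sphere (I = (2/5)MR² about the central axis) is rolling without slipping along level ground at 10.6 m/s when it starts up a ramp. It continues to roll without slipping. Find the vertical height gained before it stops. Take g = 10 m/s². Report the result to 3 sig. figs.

The moment of inertia is (2/5)MR², giving k ≡ I/(MR²) = 0.4.
The rolling condition ω = v/R makes the rotational term ½I(v/R)² = ½kMv², so KE_total = ½(1+k)Mv² = (7/10)Mv².
All of this converts to potential energy at the highest point: (7/10)Mv₀² = Mgh.
Thus h = (1+k)v₀²/(2g) = 1.4 × 10.6² / (2 × 10) ≈ 7.87 m.

h ≈ 7.87 m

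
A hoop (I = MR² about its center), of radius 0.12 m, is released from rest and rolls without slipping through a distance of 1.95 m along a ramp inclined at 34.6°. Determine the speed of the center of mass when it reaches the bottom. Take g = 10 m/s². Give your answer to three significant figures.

The moment of inertia is MR², giving k ≡ I/(MR²) = 1.
Since it rolls without slipping, ω = v/R and KE = ½Mv² + ½Iω² = ½(1+k)Mv² = Mv².
The vertical drop is h = L sinθ = 1.95 × sin34.6° = 1.107 m.
Energy conservation: Mgh = Mv², so v = √(2gh/(1+k)) = √(2 × 10 × 1.107 / 2) ≈ 3.33 m/s.

v ≈ 3.33 m/s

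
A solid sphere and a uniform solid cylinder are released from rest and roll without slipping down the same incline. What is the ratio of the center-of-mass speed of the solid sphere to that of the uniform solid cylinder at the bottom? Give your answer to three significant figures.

Each satisfies Mgh = ½(1+k)Mv² with k = I/(MR²), so v ∝ 1/√(1+k).
For the solid sphere k = 0.4; for the uniform solid cylinder k = 0.5.
v₁/v₂ = √((1+k₂)/(1+k₁)) = √(1.5/1.4) ≈ 1.04.

v_ratio ≈ 1.04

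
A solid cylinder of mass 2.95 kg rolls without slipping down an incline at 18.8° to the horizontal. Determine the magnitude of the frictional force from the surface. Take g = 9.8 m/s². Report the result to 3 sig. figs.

Here I = (1/2)MR², so the shape factor k = I/(MR²) = 0.5.
Newton's second law down the slope: Mg sinθ − f = Ma. The torque equation fR = Iα (with α = a/R) gives f = kMa.
Combining, a = g sinθ/(1+k) and f = kMa = kMg sinθ/(1+k).
f = 0.5 × 2.95 × 9.8 × sin18.8° / 1.5 ≈ 3.11 N.

f ≈ 3.11 N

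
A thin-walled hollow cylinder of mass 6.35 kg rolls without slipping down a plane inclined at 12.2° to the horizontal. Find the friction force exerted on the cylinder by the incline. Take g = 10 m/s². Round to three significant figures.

f ≈ 6.71 N

The moment of inertia is MR², giving k ≡ I/(MR²) = 1.
Newton's second law down the slope: Mg sinθ − f = Ma. The torque equation fR = Iα (with α = a/R) gives f = kMa.
Combining, a = g sinθ/(1+k) and f = kMa = kMg sinθ/(1+k).
f = 1 × 6.35 × 10 × sin12.2° / 2 ≈ 6.71 N.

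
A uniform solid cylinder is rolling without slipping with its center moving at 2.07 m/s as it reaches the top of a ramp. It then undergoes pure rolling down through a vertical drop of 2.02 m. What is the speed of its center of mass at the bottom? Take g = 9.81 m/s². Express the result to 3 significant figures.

Here I = (1/2)MR², so the shape factor k = I/(MR²) = 0.5.
Pure rolling means v = ωR; then KE = ½Mv² + ½I(v/R)² = ½(1+k)Mv² = (3/4)Mv².
Energy conservation: (3/4)Mv₀² + Mgh = (3/4)Mv², so v² = v₀² + 2gh/(1+k).
v = √(2.07² + 2×9.81×2.02/1.5) = √30.71 ≈ 5.54 m/s.

v ≈ 5.54 m/s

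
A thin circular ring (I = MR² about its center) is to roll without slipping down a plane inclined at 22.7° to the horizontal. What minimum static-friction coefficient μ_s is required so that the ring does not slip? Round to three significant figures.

The moment of inertia is MR², giving k ≡ I/(MR²) = 1.
Newton's second law down the slope: Mg sinθ − f = Ma. The torque equation fR = Iα (with α = a/R) gives f = kMa.
These give a = g sinθ/(1+k) and the required friction f = kMg sinθ/(1+k).
With N = Mg cosθ, the no-slip condition f ≤ μN gives μ_min = f/N = k tanθ/(1+k).
μ_min = 1 × tan22.7° / 2 ≈ 0.209.

μ_min ≈ 0.209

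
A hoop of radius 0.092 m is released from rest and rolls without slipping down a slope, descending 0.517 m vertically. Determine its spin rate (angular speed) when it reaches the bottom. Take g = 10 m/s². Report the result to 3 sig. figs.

ω ≈ 24.7 rad/s

For this body I = MR², i.e. k = I/(MR²) = 1.
The rolling condition ω = v/R makes the rotational term ½I(v/R)² = ½kMv², so KE_total = ½(1+k)Mv² = Mv².
Energy conservation Mgh = ½(1+k)Mv² gives v = √(2gh/(1+k)) = √(2 × 10 × 0.517 / 2) = 2.274 m/s.
Then ω = v/R = 2.274 / 0.092 ≈ 24.7 rad/s.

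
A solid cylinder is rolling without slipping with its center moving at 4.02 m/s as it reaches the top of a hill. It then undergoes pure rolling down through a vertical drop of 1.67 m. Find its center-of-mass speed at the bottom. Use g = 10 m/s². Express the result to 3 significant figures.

Here I = (1/2)MR², so the shape factor k = I/(MR²) = 0.5.
The rolling condition ω = v/R makes the rotational term ½I(v/R)² = ½kMv², so KE_total = ½(1+k)Mv² = (3/4)Mv².
Conserving energy between top and bottom: (3/4)Mv² = (3/4)Mv₀² + Mgh, hence v² = v₀² + 2gh/(1+k).
v = √(4.02² + 2×10×1.67/1.5) = √38.43 ≈ 6.20 m/s.

v ≈ 6.20 m/s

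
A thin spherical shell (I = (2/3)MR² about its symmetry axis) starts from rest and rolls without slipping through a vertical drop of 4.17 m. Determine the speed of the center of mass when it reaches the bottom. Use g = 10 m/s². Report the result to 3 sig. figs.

The moment of inertia is (2/3)MR², giving k ≡ I/(MR²) = 2/3.
Rolling without slipping gives ω = v/R, so the total kinetic energy is ½Mv² + ½Iω² = ½(1+k)Mv² = (5/6)Mv².
Energy conservation: Mgh = (5/6)Mv², so v = √(2gh/(1+k)) = √(2 × 10 × 4.17 / 1.667) ≈ 7.07 m/s.

v ≈ 7.07 m/s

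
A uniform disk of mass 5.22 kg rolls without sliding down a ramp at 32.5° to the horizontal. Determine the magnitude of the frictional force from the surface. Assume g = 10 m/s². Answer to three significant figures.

Here I = (1/2)MR², so the shape factor k = I/(MR²) = 0.5.
Newton's second law down the slope: Mg sinθ − f = Ma. The torque equation fR = Iα (with α = a/R) gives f = kMa.
Combining, a = g sinθ/(1+k) and f = kMa = kMg sinθ/(1+k).
f = 0.5 × 5.22 × 10 × sin32.5° / 1.5 ≈ 9.35 N.

f ≈ 9.35 N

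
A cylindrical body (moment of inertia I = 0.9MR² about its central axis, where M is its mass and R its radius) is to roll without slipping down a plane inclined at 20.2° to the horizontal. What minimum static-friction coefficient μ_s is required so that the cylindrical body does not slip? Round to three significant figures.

For this body I = 0.9MR², i.e. k = I/(MR²) = 0.9.
Translational: Mg sinθ − f = Ma. Rotational about the CM: fR = Iα = kMRa, so f = kMa.
These give a = g sinθ/(1+k) and the required friction f = kMg sinθ/(1+k).
The normal force is N = Mg cosθ, so μ_min = f/N = k tanθ/(1+k).
μ_min = 0.9 × tan20.2° / 1.9 ≈ 0.174.

μ_min ≈ 0.174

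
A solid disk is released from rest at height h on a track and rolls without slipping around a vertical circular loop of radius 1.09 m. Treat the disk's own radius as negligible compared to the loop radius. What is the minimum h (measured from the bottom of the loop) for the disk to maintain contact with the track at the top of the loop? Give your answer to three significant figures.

For this body I = (1/2)MR², i.e. k = I/(MR²) = 0.5.
At the top of the loop, the minimum-contact condition is Mg = Mv_top²/r, so v_top² = gr.
With ω = v/R, the kinetic energy at speed v is ½(1+k)Mv² = (3/4)Mv².
Energy conservation from release (height h) to the top (height 2r): Mgh = Mg(2r) + (3/4)M·gr.
Thus h_min = 2r + (1+k)r/2 = r(2 + 1.5/2) = 1.09 × 2.75 ≈ 3.00 m.

h_min ≈ 3.00 m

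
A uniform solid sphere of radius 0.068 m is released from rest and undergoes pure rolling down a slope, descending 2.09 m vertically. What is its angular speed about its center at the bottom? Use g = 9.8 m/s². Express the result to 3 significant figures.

ω ≈ 79.5 rad/s

Here I = (2/5)MR², so the shape factor k = I/(MR²) = 0.4.
The rolling condition ω = v/R makes the rotational term ½I(v/R)² = ½kMv², so KE_total = ½(1+k)Mv² = (7/10)Mv².
Energy conservation Mgh = ½(1+k)Mv² gives v = √(2gh/(1+k)) = √(2 × 9.8 × 2.09 / 1.4) = 5.409 m/s.
The angular speed follows from ω = v/R = 5.409/0.068 ≈ 79.5 rad/s.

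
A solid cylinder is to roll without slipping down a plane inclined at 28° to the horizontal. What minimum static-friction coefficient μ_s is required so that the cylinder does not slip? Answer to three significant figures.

For this body I = (1/2)MR², i.e. k = I/(MR²) = 0.5.
Newton's second law down the slope: Mg sinθ − f = Ma. The torque equation fR = Iα (with α = a/R) gives f = kMa.
These give a = g sinθ/(1+k) and the required friction f = kMg sinθ/(1+k).
With N = Mg cosθ, the no-slip condition f ≤ μN gives μ_min = f/N = k tanθ/(1+k).
μ_min = 0.5 × tan28° / 1.5 ≈ 0.177.

μ_min ≈ 0.177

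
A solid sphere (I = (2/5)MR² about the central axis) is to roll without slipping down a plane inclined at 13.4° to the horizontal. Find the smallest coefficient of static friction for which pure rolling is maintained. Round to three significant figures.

μ_min ≈ 0.0681

For this body I = (2/5)MR², i.e. k = I/(MR²) = 0.4.
Translational: Mg sinθ − f = Ma. Rotational about the CM: fR = Iα = kMRa, so f = kMa.
These give a = g sinθ/(1+k) and the required friction f = kMg sinθ/(1+k).
The normal force is N = Mg cosθ, so μ_min = f/N = k tanθ/(1+k).
μ_min = 0.4 × tan13.4° / 1.4 ≈ 0.0681.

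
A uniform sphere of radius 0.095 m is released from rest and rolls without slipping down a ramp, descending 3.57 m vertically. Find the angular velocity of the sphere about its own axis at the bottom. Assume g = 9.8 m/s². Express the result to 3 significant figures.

The moment of inertia is (2/5)MR², giving k ≡ I/(MR²) = 0.4.
The rolling condition ω = v/R makes the rotational term ½I(v/R)² = ½kMv², so KE_total = ½(1+k)Mv² = (7/10)Mv².
Energy conservation Mgh = ½(1+k)Mv² gives v = √(2gh/(1+k)) = √(2 × 9.8 × 3.57 / 1.4) = 7.07 m/s.
The angular speed follows from ω = v/R = 7.07/0.095 ≈ 74.4 rad/s.

ω ≈ 74.4 rad/s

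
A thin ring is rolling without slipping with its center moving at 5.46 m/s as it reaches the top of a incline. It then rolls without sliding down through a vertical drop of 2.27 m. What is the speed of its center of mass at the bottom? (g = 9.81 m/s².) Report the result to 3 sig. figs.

With I = MR², the ratio k = I/(MR²) is 1.
Since it rolls without slipping, ω = v/R and KE = ½Mv² + ½Iω² = ½(1+k)Mv² = Mv².
Energy conservation: Mv₀² + Mgh = Mv², so v² = v₀² + 2gh/(1+k).
v = √(5.46² + 2×9.81×2.27/2) = √52.08 ≈ 7.22 m/s.

v ≈ 7.22 m/s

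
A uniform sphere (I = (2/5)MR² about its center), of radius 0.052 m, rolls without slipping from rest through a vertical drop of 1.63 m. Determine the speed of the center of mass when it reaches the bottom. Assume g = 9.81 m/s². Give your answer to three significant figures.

The moment of inertia is (2/5)MR², giving k ≡ I/(MR²) = 0.4.
Rolling without slipping gives ω = v/R, so the total kinetic energy is ½Mv² + ½Iω² = ½(1+k)Mv² = (7/10)Mv².
Energy conservation: Mgh = (7/10)Mv², so v = √(2gh/(1+k)) = √(2 × 9.81 × 1.63 / 1.4) ≈ 4.78 m/s.

v ≈ 4.78 m/s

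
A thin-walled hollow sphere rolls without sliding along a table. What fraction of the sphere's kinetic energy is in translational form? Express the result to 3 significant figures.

fraction ≈ 0.600

Here I = (2/3)MR², so the shape factor k = I/(MR²) = 2/3.
Since ω = v/R, the translational part is ½Mv² and the rotational part is ½I(v/R)² = ½kMv²; the total is ½(1+k)Mv².
The translational fraction is therefore 1/(1+k) = 1/1.667 ≈ 0.600.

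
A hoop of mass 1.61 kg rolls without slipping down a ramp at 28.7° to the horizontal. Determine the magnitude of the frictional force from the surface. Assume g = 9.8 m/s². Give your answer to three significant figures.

f ≈ 3.79 N

Here I = MR², so the shape factor k = I/(MR²) = 1.
Newton's second law down the slope: Mg sinθ − f = Ma. The torque equation fR = Iα (with α = a/R) gives f = kMa.
Combining, a = g sinθ/(1+k) and f = kMa = kMg sinθ/(1+k).
f = 1 × 1.61 × 9.8 × sin28.7° / 2 ≈ 3.79 N.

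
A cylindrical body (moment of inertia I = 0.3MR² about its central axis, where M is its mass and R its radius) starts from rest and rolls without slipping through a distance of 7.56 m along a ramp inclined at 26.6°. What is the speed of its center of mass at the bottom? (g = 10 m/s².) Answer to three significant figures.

With I = 0.3MR², the ratio k = I/(MR²) is 0.3.
Since it rolls without slipping, ω = v/R and KE = ½Mv² + ½Iω² = ½(1+k)Mv² = (13/20)Mv².
The vertical drop is h = L sinθ = 7.56 × sin26.6° = 3.385 m.
Setting Mgh = (13/20)Mv² gives v = √(2gh/(1+k)) = √(2·10·3.385/1.3) ≈ 7.22 m/s.

v ≈ 7.22 m/s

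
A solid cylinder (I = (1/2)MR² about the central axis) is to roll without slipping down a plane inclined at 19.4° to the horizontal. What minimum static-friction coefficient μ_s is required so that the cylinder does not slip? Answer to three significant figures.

Here I = (1/2)MR², so the shape factor k = I/(MR²) = 0.5.
Translational: Mg sinθ − f = Ma. Rotational about the CM: fR = Iα = kMRa, so f = kMa.
These give a = g sinθ/(1+k) and the required friction f = kMg sinθ/(1+k).
With N = Mg cosθ, the no-slip condition f ≤ μN gives μ_min = f/N = k tanθ/(1+k).
μ_min = 0.5 × tan19.4° / 1.5 ≈ 0.117.

μ_min ≈ 0.117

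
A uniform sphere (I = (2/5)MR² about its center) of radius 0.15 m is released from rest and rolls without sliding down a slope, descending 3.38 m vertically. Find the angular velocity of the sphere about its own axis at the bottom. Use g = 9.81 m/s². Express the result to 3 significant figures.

Here I = (2/5)MR², so the shape factor k = I/(MR²) = 0.4.
Rolling without slipping gives ω = v/R, so the total kinetic energy is ½Mv² + ½Iω² = ½(1+k)Mv² = (7/10)Mv².
Energy conservation Mgh = ½(1+k)Mv² gives v = √(2gh/(1+k)) = √(2 × 9.81 × 3.38 / 1.4) = 6.882 m/s.
Then ω = v/R = 6.882 / 0.15 ≈ 45.9 rad/s.

ω ≈ 45.9 rad/s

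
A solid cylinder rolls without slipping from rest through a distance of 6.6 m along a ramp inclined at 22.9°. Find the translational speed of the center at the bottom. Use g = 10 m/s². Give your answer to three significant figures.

Here I = (1/2)MR², so the shape factor k = I/(MR²) = 0.5.
The rolling condition ω = v/R makes the rotational term ½I(v/R)² = ½kMv², so KE_total = ½(1+k)Mv² = (3/4)Mv².
The vertical drop is h = L sinθ = 6.6 × sin22.9° = 2.568 m.
Energy conservation: Mgh = (3/4)Mv², so v = √(2gh/(1+k)) = √(2 × 10 × 2.568 / 1.5) ≈ 5.85 m/s.

v ≈ 5.85 m/s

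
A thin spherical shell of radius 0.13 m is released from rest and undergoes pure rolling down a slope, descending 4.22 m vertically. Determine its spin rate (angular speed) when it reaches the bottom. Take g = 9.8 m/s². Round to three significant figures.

For this body I = (2/3)MR², i.e. k = I/(MR²) = 2/3.
Pure rolling means v = ωR; then KE = ½Mv² + ½I(v/R)² = ½(1+k)Mv² = (5/6)Mv².
Energy conservation Mgh = ½(1+k)Mv² gives v = √(2gh/(1+k)) = √(2 × 9.8 × 4.22 / 1.667) = 7.045 m/s.
The angular speed follows from ω = v/R = 7.045/0.13 ≈ 54.2 rad/s.

ω ≈ 54.2 rad/s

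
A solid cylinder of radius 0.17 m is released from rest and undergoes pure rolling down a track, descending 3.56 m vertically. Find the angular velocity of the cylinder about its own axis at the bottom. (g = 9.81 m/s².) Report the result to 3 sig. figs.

ω ≈ 40.1 rad/s

Here I = (1/2)MR², so the shape factor k = I/(MR²) = 0.5.
Rolling without slipping gives ω = v/R, so the total kinetic energy is ½Mv² + ½Iω² = ½(1+k)Mv² = (3/4)Mv².
Energy conservation Mgh = ½(1+k)Mv² gives v = √(2gh/(1+k)) = √(2 × 9.81 × 3.56 / 1.5) = 6.824 m/s.
The angular speed follows from ω = v/R = 6.824/0.17 ≈ 40.1 rad/s.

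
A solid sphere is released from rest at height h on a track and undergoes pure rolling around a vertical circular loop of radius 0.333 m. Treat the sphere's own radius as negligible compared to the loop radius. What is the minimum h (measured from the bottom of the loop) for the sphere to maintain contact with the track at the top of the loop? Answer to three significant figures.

h_min ≈ 0.899 m

With I = (2/5)MR², the ratio k = I/(MR²) is 0.4.
At the top, contact is just lost when gravity alone supplies the centripetal force: Mg = Mv_top²/r, i.e. v_top² = gr.
With ω = v/R, the kinetic energy at speed v is ½(1+k)Mv² = (7/10)Mv².
Energy conservation from release (height h) to the top (height 2r): Mgh = Mg(2r) + (7/10)M·gr.
Thus h_min = 2r + (1+k)r/2 = r(2 + 1.4/2) = 0.333 × 2.7 ≈ 0.899 m.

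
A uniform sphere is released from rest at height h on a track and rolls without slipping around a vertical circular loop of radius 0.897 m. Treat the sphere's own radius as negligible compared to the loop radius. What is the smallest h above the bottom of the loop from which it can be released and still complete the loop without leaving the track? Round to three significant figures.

h_min ≈ 2.42 m

Here I = (2/5)MR², so the shape factor k = I/(MR²) = 0.4.
At the top, contact is just lost when gravity alone supplies the centripetal force: Mg = Mv_top²/r, i.e. v_top² = gr.
With ω = v/R, the kinetic energy at speed v is ½(1+k)Mv² = (7/10)Mv².
Energy conservation from release (height h) to the top (height 2r): Mgh = Mg(2r) + (7/10)M·gr.
Thus h_min = 2r + (1+k)r/2 = r(2 + 1.4/2) = 0.897 × 2.7 ≈ 2.42 m.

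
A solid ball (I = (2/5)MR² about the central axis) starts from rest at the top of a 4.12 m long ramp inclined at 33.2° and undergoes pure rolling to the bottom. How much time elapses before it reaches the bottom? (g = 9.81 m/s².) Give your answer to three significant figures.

Here I = (2/5)MR², so the shape factor k = I/(MR²) = 0.4.
Newton's second law down the slope: Mg sinθ − f = Ma. The torque equation fR = Iα (with α = a/R) gives f = kMa.
Hence a = g sinθ/(1+k) = 9.81×sin33.2°/1.4 = 3.837 m/s².
With constant a from rest, t = √(2L/a) = √(2·4.12/3.837) ≈ 1.47 s.

t ≈ 1.47 s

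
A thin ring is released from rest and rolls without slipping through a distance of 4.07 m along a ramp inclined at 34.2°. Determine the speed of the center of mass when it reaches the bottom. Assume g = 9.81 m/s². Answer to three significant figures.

With I = MR², the ratio k = I/(MR²) is 1.
Pure rolling means v = ωR; then KE = ½Mv² + ½I(v/R)² = ½(1+k)Mv² = Mv².
The vertical drop is h = L sinθ = 4.07 × sin34.2° = 2.288 m.
Setting Mgh = Mv² gives v = √(2gh/(1+k)) = √(2·9.81·2.288/2) ≈ 4.74 m/s.

v ≈ 4.74 m/s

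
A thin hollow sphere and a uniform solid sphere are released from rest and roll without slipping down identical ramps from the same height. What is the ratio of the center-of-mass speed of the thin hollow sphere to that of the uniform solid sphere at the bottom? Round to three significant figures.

Each satisfies Mgh = ½(1+k)Mv² with k = I/(MR²), so v ∝ 1/√(1+k).
For the thin hollow sphere k = 2/3; for the uniform solid sphere k = 0.4.
v₁/v₂ = √((1+k₂)/(1+k₁)) = √(1.4/1.667) ≈ 0.917.

v_ratio ≈ 0.917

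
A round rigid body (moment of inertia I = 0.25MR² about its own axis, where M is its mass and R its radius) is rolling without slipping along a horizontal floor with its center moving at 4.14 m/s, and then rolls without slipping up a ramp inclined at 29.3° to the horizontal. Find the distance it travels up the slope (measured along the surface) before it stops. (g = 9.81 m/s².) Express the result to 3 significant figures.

d ≈ 2.23 m

Here I = 0.25MR², so the shape factor k = I/(MR²) = 0.25.
Since it rolls without slipping, ω = v/R and KE = ½Mv² + ½Iω² = ½(1+k)Mv² = (5/8)Mv².
Setting this equal to Mgh gives the vertical rise h = (1+k)v₀²/(2g) = 1.25×4.14²/(2×9.81) = 1.092 m.
The distance along the slope is d = h/sinθ = 1.092/sin29.3° ≈ 2.23 m.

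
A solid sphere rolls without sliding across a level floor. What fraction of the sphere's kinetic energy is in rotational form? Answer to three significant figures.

With I = (2/5)MR², the ratio k = I/(MR²) is 0.4.
Since ω = v/R, the translational part is ½Mv² and the rotational part is ½I(v/R)² = ½kMv²; the total is ½(1+k)Mv².
The rotational fraction is therefore k/(1+k) = 0.4/1.4 ≈ 0.286.

fraction ≈ 0.286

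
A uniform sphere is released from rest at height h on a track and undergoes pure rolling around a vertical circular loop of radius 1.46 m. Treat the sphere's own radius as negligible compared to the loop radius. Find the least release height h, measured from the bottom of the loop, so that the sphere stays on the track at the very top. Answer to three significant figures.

h_min ≈ 3.94 m

With I = (2/5)MR², the ratio k = I/(MR²) is 0.4.
At the top of the loop, the minimum-contact condition is Mg = Mv_top²/r, so v_top² = gr.
With ω = v/R, the kinetic energy at speed v is ½(1+k)Mv² = (7/10)Mv².
Energy conservation from release (height h) to the top (height 2r): Mgh = Mg(2r) + (7/10)M·gr.
Thus h_min = 2r + (1+k)r/2 = r(2 + 1.4/2) = 1.46 × 2.7 ≈ 3.94 m.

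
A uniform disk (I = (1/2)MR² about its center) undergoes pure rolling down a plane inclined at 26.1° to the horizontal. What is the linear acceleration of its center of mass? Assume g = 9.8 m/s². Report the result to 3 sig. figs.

For this body I = (1/2)MR², i.e. k = I/(MR²) = 0.5.
Newton's second law down the slope: Mg sinθ − f = Ma. The torque equation fR = Iα (with α = a/R) gives f = kMa.
Eliminating f: Mg sinθ = (1+k)Ma, so a = g sinθ/(1+k) = 9.8 × sin26.1° / 1.5 ≈ 2.87 m/s².

a ≈ 2.87 m/s²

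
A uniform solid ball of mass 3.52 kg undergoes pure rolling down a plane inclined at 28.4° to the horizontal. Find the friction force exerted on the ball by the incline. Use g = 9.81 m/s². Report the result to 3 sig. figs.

f ≈ 4.69 N

For this body I = (2/5)MR², i.e. k = I/(MR²) = 0.4.
Along the incline Mg sinθ − f = Ma, and torque about the center fR = Iα = kMR²(a/R) gives f = kMa.
Combining, a = g sinθ/(1+k) and f = kMa = kMg sinθ/(1+k).
f = 0.4 × 3.52 × 9.81 × sin28.4° / 1.4 ≈ 4.69 N.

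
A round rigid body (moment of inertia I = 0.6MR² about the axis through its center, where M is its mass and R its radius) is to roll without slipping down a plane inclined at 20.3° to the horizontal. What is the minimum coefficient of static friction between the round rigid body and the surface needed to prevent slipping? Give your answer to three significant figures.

For this body I = 0.6MR², i.e. k = I/(MR²) = 0.6.
Translational: Mg sinθ − f = Ma. Rotational about the CM: fR = Iα = kMRa, so f = kMa.
These give a = g sinθ/(1+k) and the required friction f = kMg sinθ/(1+k).
The normal force is N = Mg cosθ, so μ_min = f/N = k tanθ/(1+k).
μ_min = 0.6 × tan20.3° / 1.6 ≈ 0.139.

μ_min ≈ 0.139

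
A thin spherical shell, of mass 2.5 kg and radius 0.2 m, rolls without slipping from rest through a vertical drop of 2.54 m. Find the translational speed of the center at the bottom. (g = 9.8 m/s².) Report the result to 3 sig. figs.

For this body I = (2/3)MR², i.e. k = I/(MR²) = 2/3.
Pure rolling means v = ωR; then KE = ½Mv² + ½I(v/R)² = ½(1+k)Mv² = (5/6)Mv².
Setting Mgh = (5/6)Mv² gives v = √(2gh/(1+k)) = √(2·9.8·2.54/1.667) ≈ 5.47 m/s.

v ≈ 5.47 m/s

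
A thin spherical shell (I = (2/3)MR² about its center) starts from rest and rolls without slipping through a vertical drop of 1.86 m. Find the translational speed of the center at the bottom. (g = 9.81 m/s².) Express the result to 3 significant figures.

v ≈ 4.68 m/s

The moment of inertia is (2/3)MR², giving k ≡ I/(MR²) = 2/3.
The rolling condition ω = v/R makes the rotational term ½I(v/R)² = ½kMv², so KE_total = ½(1+k)Mv² = (5/6)Mv².
Energy conservation: Mgh = (5/6)Mv², so v = √(2gh/(1+k)) = √(2 × 9.81 × 1.86 / 1.667) ≈ 4.68 m/s.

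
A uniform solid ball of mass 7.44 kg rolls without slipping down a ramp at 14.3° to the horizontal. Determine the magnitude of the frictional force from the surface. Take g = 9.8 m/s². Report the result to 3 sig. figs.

f ≈ 5.15 N

With I = (2/5)MR², the ratio k = I/(MR²) is 0.4.
Translational: Mg sinθ − f = Ma. Rotational about the CM: fR = Iα = kMRa, so f = kMa.
Combining, a = g sinθ/(1+k) and f = kMa = kMg sinθ/(1+k).
f = 0.4 × 7.44 × 9.8 × sin14.3° / 1.4 ≈ 5.15 N.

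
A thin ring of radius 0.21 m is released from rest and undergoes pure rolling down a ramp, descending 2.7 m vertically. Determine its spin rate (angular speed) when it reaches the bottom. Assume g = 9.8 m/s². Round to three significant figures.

ω ≈ 24.5 rad/s

For this body I = MR², i.e. k = I/(MR²) = 1.
Rolling without slipping gives ω = v/R, so the total kinetic energy is ½Mv² + ½Iω² = ½(1+k)Mv² = Mv².
Energy conservation Mgh = ½(1+k)Mv² gives v = √(2gh/(1+k)) = √(2 × 9.8 × 2.7 / 2) = 5.144 m/s.
The angular speed follows from ω = v/R = 5.144/0.21 ≈ 24.5 rad/s.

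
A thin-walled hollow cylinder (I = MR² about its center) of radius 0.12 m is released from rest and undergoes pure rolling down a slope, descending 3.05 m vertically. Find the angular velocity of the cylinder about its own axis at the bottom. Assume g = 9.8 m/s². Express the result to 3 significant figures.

The moment of inertia is MR², giving k ≡ I/(MR²) = 1.
Since it rolls without slipping, ω = v/R and KE = ½Mv² + ½Iω² = ½(1+k)Mv² = Mv².
Energy conservation Mgh = ½(1+k)Mv² gives v = √(2gh/(1+k)) = √(2 × 9.8 × 3.05 / 2) = 5.467 m/s.
The angular speed follows from ω = v/R = 5.467/0.12 ≈ 45.6 rad/s.

ω ≈ 45.6 rad/s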